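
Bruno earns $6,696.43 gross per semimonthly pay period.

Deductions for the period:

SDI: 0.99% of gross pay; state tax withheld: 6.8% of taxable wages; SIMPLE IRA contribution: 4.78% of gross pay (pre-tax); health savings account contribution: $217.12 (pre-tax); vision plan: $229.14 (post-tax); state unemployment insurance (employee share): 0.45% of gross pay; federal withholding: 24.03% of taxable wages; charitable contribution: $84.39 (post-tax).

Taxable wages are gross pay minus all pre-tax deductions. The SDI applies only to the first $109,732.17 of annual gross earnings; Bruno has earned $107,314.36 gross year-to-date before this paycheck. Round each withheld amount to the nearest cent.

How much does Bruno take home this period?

SIMPLE IRA contribution: $6,696.43 × 0.0478 = $320.09
Health savings account contribution: $217.12
Pre-tax total = $320.09 + $217.12 = $537.21
Taxable wages = $6,696.43 − $537.21 = $6,159.22
Federal withholding: $6,159.22 × 0.2403 = $1,480.06
State tax withheld: $6,159.22 × 0.068 = $418.83
SDI: only $109,732.17 − $107,314.36 = $2,417.81 of this check is subject → $2,417.81 × 0.0099 = $23.94
State unemployment insurance (employee share): $6,696.43 × 0.0045 = $30.13
Vision plan: $229.14
Charitable contribution: $84.39
Total deductions = $320.09 + $217.12 + $1,480.06 + $418.83 + $23.94 + $30.13 + $229.14 + $84.39 = $2,803.70
Net pay = $6,696.43 − $2,803.70 = $3,892.73

$3,892.73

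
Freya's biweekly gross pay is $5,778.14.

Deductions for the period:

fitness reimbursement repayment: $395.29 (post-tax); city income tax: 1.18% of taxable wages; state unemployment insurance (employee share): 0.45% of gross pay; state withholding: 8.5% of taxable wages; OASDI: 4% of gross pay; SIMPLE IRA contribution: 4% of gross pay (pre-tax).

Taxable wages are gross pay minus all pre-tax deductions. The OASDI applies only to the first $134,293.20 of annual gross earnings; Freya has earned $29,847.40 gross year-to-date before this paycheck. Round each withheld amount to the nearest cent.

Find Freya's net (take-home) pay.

SIMPLE IRA contribution: $5,778.14 × 0.04 = $231.13
Taxable wages = $5,778.14 − $231.13 = $5,547.01
City income tax: $5,547.01 × 0.0118 = $65.45
State withholding: $5,547.01 × 0.085 = $471.50
State unemployment insurance (employee share): $5,778.14 × 0.0045 = $26.00
OASDI: cap not yet reached, full $5,778.14 is subject → $5,778.14 × 0.04 = $231.13
Fitness reimbursement repayment: $395.29
Total deductions = $231.13 + $65.45 + $471.50 + $26.00 + $231.13 + $395.29 = $1,420.50
Net pay = $5,778.14 − $1,420.50 = $4,357.64

$4,357.64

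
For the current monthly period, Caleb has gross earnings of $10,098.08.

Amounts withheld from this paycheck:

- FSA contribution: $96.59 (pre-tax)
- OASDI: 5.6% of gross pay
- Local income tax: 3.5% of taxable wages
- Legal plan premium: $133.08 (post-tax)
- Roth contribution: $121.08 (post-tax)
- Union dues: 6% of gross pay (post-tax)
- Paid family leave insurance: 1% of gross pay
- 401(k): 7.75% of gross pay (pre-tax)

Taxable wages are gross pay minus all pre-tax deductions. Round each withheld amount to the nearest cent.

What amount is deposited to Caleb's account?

401(k): $10,098.08 × 0.0775 = $782.60
FSA contribution: $96.59
Pre-tax total = $782.60 + $96.59 = $879.19
Taxable wages = $10,098.08 − $879.19 = $9,218.89
Local income tax: $9,218.89 × 0.035 = $322.66
Paid family leave insurance: $10,098.08 × 0.01 = $100.98
OASDI: $10,098.08 × 0.056 = $565.49
Union dues: $10,098.08 × 0.06 = $605.88
Legal plan premium: $133.08
Roth contribution: $121.08
Total deductions = $782.60 + $96.59 + $322.66 + $100.98 + $565.49 + $605.88 + $133.08 + $121.08 = $2,728.36
Net pay = $10,098.08 − $2,728.36 = $7,369.72

$7,369.72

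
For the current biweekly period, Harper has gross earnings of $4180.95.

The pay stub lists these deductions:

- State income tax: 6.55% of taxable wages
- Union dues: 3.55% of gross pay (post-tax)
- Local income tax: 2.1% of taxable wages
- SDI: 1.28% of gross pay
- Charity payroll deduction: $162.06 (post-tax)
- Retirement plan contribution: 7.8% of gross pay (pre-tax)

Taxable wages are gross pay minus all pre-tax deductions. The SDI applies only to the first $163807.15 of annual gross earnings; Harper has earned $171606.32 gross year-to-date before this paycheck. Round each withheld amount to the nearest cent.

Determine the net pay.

$3210.92

Retirement plan contribution: $4180.95 × 0.078 = $326.11
Taxable wages = $4180.95 − $326.11 = $3854.84
Local income tax: $3854.84 × 0.021 = $80.95
State income tax: $3854.84 × 0.0655 = $252.49
SDI: annual cap $163807.15 already reached (YTD $171606.32), so $0.00
Union dues: $4180.95 × 0.0355 = $148.42
Charity payroll deduction: $162.06
Total deductions = $326.11 + $80.95 + $252.49 + $0.00 + $148.42 + $162.06 = $970.03
Net pay = $4180.95 − $970.03 = $3210.92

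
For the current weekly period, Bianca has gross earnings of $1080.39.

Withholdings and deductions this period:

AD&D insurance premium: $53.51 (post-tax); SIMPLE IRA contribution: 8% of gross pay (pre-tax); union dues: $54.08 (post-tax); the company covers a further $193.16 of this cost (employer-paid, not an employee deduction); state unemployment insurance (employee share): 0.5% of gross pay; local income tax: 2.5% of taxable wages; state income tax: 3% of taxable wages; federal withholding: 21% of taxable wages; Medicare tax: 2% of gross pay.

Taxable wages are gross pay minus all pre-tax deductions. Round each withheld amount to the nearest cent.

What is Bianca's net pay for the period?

$595.96

SIMPLE IRA contribution: $1080.39 × 0.08 = $86.43
Taxable wages = $1080.39 − $86.43 = $993.96
Federal withholding: $993.96 × 0.21 = $208.73
Local income tax: $993.96 × 0.025 = $24.85
State income tax: $993.96 × 0.03 = $29.82
State unemployment insurance (employee share): $1080.39 × 0.005 = $5.40
Medicare tax: $1080.39 × 0.02 = $21.61
AD&D insurance premium: $53.51
Union dues: $54.08
(Employer's $193.16 toward union dues is not withheld from the employee.)
Total deductions = $86.43 + $208.73 + $24.85 + $29.82 + $5.40 + $21.61 + $53.51 + $54.08 = $484.43
Net pay = $1080.39 − $484.43 = $595.96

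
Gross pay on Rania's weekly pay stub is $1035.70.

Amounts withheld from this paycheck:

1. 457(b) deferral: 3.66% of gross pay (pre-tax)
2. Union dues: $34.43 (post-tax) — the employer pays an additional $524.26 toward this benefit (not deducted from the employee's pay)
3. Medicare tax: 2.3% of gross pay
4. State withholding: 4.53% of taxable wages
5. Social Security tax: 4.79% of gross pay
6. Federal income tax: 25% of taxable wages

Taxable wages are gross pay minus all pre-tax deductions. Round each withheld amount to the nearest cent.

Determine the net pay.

$595.28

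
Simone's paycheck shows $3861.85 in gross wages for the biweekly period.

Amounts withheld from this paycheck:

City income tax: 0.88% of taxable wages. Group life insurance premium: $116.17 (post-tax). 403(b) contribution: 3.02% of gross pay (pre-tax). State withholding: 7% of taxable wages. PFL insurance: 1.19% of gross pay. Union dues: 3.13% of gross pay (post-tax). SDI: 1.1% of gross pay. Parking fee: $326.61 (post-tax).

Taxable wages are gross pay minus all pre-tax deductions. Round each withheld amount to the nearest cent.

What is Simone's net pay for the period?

403(b) contribution: $3861.85 × 0.0302 = $116.63
Taxable wages = $3861.85 − $116.63 = $3745.22
State withholding: $3745.22 × 0.07 = $262.17
City income tax: $3745.22 × 0.0088 = $32.96
SDI: $3861.85 × 0.011 = $42.48
PFL insurance: $3861.85 × 0.0119 = $45.96
Parking fee: $326.61
Union dues: $3861.85 × 0.0313 = $120.88
Group life insurance premium: $116.17
Total deductions = $116.63 + $262.17 + $32.96 + $42.48 + $45.96 + $326.61 + $120.88 + $116.17 = $1063.86
Net pay = $3861.85 − $1063.86 = $2797.99

$2797.99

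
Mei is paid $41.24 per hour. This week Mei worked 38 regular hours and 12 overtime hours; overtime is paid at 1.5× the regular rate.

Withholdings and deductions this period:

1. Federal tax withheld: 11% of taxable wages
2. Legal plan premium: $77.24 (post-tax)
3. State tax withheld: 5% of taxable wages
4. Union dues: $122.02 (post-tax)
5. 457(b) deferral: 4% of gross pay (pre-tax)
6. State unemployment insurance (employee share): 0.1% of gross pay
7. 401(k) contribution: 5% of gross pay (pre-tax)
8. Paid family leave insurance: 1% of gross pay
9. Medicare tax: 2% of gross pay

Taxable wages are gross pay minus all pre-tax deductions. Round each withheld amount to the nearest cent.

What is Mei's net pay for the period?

Regular pay: 38 × $41.24 = $1,567.12
Overtime pay: 12 × $41.24 × 1.5 = $742.32
Gross pay = $1,567.12 + $742.32 = $2,309.44
457(b) deferral: $2,309.44 × 0.04 = $92.38
401(k) contribution: $2,309.44 × 0.05 = $115.47
Pre-tax total = $92.38 + $115.47 = $207.85
Taxable wages = $2,309.44 − $207.85 = $2,101.59
Federal tax withheld: $2,101.59 × 0.11 = $231.17
State tax withheld: $2,101.59 × 0.05 = $105.08
Paid family leave insurance: $2,309.44 × 0.01 = $23.09
Medicare tax: $2,309.44 × 0.02 = $46.19
State unemployment insurance (employee share): $2,309.44 × 0.001 = $2.31
Legal plan premium: $77.24
Union dues: $122.02
Total deductions = $92.38 + $115.47 + $231.17 + $105.08 + $23.09 + $46.19 + $2.31 + $77.24 + $122.02 = $814.95
Net pay = $2,309.44 − $814.95 = $1,494.49

$1,494.49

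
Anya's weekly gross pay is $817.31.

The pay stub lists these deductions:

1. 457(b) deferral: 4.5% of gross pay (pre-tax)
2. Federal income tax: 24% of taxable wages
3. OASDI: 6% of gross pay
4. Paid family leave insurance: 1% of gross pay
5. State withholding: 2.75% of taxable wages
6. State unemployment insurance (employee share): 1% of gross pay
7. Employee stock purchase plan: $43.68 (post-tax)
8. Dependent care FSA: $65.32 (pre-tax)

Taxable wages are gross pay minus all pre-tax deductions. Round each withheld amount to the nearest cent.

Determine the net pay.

$414.83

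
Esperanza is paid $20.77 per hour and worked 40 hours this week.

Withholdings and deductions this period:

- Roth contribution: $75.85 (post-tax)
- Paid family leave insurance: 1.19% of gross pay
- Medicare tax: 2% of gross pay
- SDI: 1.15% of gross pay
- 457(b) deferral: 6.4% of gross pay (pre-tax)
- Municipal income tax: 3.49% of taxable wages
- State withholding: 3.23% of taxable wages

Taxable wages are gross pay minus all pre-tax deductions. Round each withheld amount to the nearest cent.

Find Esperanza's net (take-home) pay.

Gross pay: 40 × $20.77 = $830.80
457(b) deferral: $830.80 × 0.064 = $53.17
Taxable wages = $830.80 − $53.17 = $777.63
State withholding: $777.63 × 0.0323 = $25.12
Municipal income tax: $777.63 × 0.0349 = $27.14
SDI: $830.80 × 0.0115 = $9.55
Medicare tax: $830.80 × 0.02 = $16.62
Paid family leave insurance: $830.80 × 0.0119 = $9.89
Roth contribution: $75.85
Total deductions = $53.17 + $25.12 + $27.14 + $9.55 + $16.62 + $9.89 + $75.85 = $217.34
Net pay = $830.80 − $217.34 = $613.46

$613.46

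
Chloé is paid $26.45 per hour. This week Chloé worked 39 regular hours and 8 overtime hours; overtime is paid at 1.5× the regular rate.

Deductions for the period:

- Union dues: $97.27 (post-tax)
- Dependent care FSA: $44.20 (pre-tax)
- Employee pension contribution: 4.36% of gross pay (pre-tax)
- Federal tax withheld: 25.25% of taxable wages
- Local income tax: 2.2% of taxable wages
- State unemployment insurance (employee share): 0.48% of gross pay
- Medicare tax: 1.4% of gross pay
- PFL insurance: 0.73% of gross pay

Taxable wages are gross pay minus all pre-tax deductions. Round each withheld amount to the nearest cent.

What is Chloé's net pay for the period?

$771.45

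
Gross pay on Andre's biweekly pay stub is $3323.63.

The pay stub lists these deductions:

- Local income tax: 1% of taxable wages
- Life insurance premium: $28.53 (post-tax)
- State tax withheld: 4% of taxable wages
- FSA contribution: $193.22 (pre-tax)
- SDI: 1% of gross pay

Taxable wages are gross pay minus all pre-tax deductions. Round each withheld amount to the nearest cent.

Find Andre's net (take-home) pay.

$2912.12

FSA contribution: $193.22
Taxable wages = $3323.63 − $193.22 = $3130.41
State tax withheld: $3130.41 × 0.04 = $125.22
Local income tax: $3130.41 × 0.01 = $31.30
SDI: $3323.63 × 0.01 = $33.24
Life insurance premium: $28.53
Total deductions = $193.22 + $125.22 + $31.30 + $33.24 + $28.53 = $411.51
Net pay = $3323.63 − $411.51 = $2912.12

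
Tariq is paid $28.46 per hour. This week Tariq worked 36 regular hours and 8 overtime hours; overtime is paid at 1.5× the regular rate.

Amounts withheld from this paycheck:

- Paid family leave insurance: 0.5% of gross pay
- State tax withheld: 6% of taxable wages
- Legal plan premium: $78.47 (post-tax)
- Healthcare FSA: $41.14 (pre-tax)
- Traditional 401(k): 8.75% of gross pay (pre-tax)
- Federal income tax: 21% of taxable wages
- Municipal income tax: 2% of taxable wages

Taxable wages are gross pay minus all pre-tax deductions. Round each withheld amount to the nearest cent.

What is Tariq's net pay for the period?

$770.54

Regular pay: 36 × $28.46 = $1,024.56
Overtime pay: 8 × $28.46 × 1.5 = $341.52
Gross pay = $1,024.56 + $341.52 = $1,366.08
Healthcare FSA: $41.14
Traditional 401(k): $1,366.08 × 0.0875 = $119.53
Pre-tax total = $41.14 + $119.53 = $160.67
Taxable wages = $1,366.08 − $160.67 = $1,205.41
Municipal income tax: $1,205.41 × 0.02 = $24.11
Federal income tax: $1,205.41 × 0.21 = $253.14
State tax withheld: $1,205.41 × 0.06 = $72.32
Paid family leave insurance: $1,366.08 × 0.005 = $6.83
Legal plan premium: $78.47
Total deductions = $41.14 + $119.53 + $24.11 + $253.14 + $72.32 + $6.83 + $78.47 = $595.54
Net pay = $1,366.08 − $595.54 = $770.54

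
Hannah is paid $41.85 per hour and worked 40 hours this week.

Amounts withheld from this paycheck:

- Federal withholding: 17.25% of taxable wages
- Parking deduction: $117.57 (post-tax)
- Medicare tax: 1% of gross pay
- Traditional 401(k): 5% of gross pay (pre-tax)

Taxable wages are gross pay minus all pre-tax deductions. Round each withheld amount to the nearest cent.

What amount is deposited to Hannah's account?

Gross pay: 40 × $41.85 = $1674.00
Traditional 401(k): $1674.00 × 0.05 = $83.70
Taxable wages = $1674.00 − $83.70 = $1590.30
Federal withholding: $1590.30 × 0.1725 = $274.33
Medicare tax: $1674.00 × 0.01 = $16.74
Parking deduction: $117.57
Total deductions = $83.70 + $274.33 + $16.74 + $117.57 = $492.34
Net pay = $1674.00 − $492.34 = $1181.66

$1181.66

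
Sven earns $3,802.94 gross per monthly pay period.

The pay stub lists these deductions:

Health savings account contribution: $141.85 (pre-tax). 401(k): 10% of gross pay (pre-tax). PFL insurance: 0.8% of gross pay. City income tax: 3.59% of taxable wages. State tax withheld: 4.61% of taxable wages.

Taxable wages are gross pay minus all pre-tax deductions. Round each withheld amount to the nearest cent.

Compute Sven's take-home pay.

401(k): $3,802.94 × 0.1 = $380.29
Health savings account contribution: $141.85
Pre-tax total = $380.29 + $141.85 = $522.14
Taxable wages = $3,802.94 − $522.14 = $3,280.80
City income tax: $3,280.80 × 0.0359 = $117.78
State tax withheld: $3,280.80 × 0.0461 = $151.24
PFL insurance: $3,802.94 × 0.008 = $30.42
Total deductions = $380.29 + $141.85 + $117.78 + $151.24 + $30.42 = $821.58
Net pay = $3,802.94 − $821.58 = $2,981.36

$2,981.36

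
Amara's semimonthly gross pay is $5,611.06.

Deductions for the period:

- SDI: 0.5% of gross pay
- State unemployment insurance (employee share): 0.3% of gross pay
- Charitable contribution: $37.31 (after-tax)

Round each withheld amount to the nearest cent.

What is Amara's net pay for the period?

$5,528.86

State unemployment insurance (employee share): $5,611.06 × 0.003 = $16.83
SDI: $5,611.06 × 0.005 = $28.06
Charitable contribution: $37.31
Total deductions = $16.83 + $28.06 + $37.31 = $82.20
Net pay = $5,611.06 − $82.20 = $5,528.86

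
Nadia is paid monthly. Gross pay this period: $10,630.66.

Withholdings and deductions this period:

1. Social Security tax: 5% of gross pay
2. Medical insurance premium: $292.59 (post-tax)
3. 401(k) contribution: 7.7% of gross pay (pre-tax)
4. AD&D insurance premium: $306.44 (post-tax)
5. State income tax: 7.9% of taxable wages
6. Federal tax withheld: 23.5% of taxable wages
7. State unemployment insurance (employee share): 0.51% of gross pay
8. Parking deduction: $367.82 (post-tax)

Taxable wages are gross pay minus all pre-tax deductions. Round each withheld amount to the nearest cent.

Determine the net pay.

401(k) contribution: $10,630.66 × 0.077 = $818.56
Taxable wages = $10,630.66 − $818.56 = $9,812.10
State income tax: $9,812.10 × 0.079 = $775.16
Federal tax withheld: $9,812.10 × 0.235 = $2,305.84
Social Security tax: $10,630.66 × 0.05 = $531.53
State unemployment insurance (employee share): $10,630.66 × 0.0051 = $54.22
Medical insurance premium: $292.59
Parking deduction: $367.82
AD&D insurance premium: $306.44
Total deductions = $818.56 + $775.16 + $2,305.84 + $531.53 + $54.22 + $292.59 + $367.82 + $306.44 = $5,452.16
Net pay = $10,630.66 − $5,452.16 = $5,178.50

$5,178.50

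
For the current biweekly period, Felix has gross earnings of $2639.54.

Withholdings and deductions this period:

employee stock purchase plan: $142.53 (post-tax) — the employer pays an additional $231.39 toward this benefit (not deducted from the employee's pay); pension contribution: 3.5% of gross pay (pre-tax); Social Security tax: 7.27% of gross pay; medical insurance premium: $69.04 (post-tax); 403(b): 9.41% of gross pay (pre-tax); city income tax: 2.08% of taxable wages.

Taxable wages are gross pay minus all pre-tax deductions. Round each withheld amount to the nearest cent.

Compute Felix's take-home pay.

Pension contribution: $2639.54 × 0.035 = $92.38
403(b): $2639.54 × 0.0941 = $248.38
Pre-tax total = $92.38 + $248.38 = $340.76
Taxable wages = $2639.54 − $340.76 = $2298.78
City income tax: $2298.78 × 0.0208 = $47.81
Social Security tax: $2639.54 × 0.0727 = $191.89
Employee stock purchase plan: $142.53
Medical insurance premium: $69.04
(Employer's $231.39 toward employee stock purchase plan is not withheld from the employee.)
Total deductions = $92.38 + $248.38 + $47.81 + $191.89 + $142.53 + $69.04 = $792.03
Net pay = $2639.54 − $792.03 = $1847.51

$1847.51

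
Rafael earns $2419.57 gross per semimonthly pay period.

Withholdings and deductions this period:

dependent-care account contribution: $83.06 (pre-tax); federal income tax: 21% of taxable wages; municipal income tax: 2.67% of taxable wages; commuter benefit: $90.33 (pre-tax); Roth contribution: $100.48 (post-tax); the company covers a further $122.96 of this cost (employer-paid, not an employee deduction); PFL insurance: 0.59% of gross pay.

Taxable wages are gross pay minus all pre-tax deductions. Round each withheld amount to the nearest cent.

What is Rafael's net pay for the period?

$1599.75

Commuter benefit: $90.33
Dependent-care account contribution: $83.06
Pre-tax total = $90.33 + $83.06 = $173.39
Taxable wages = $2419.57 − $173.39 = $2246.18
Federal income tax: $2246.18 × 0.21 = $471.70
Municipal income tax: $2246.18 × 0.0267 = $59.97
PFL insurance: $2419.57 × 0.0059 = $14.28
Roth contribution: $100.48
(Employer's $122.96 toward Roth contribution is not withheld from the employee.)
Total deductions = $90.33 + $83.06 + $471.70 + $59.97 + $14.28 + $100.48 = $819.82
Net pay = $2419.57 − $819.82 = $1599.75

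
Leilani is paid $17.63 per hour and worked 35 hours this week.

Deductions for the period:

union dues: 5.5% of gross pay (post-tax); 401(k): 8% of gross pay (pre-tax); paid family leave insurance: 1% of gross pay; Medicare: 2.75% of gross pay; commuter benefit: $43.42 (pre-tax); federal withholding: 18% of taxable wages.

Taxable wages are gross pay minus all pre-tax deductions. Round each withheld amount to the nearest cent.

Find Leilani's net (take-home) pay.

Gross pay: 35 × $17.63 = $617.05
Commuter benefit: $43.42
401(k): $617.05 × 0.08 = $49.36
Pre-tax total = $43.42 + $49.36 = $92.78
Taxable wages = $617.05 − $92.78 = $524.27
Federal withholding: $524.27 × 0.18 = $94.37
Paid family leave insurance: $617.05 × 0.01 = $6.17
Medicare: $617.05 × 0.0275 = $16.97
Union dues: $617.05 × 0.055 = $33.94
Total deductions = $43.42 + $49.36 + $94.37 + $6.17 + $16.97 + $33.94 = $244.23
Net pay = $617.05 − $244.23 = $372.82

$372.82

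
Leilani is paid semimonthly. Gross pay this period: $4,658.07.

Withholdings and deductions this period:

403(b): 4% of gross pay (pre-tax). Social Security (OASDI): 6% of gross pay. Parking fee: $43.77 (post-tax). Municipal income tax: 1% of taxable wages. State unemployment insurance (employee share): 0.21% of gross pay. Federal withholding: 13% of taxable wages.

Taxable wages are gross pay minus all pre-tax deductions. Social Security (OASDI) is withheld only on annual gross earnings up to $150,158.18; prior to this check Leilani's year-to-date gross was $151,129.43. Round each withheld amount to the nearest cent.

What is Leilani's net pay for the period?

$3,792.15

403(b): $4,658.07 × 0.04 = $186.32
Taxable wages = $4,658.07 − $186.32 = $4,471.75
Federal withholding: $4,471.75 × 0.13 = $581.33
Municipal income tax: $4,471.75 × 0.01 = $44.72
State unemployment insurance (employee share): $4,658.07 × 0.0021 = $9.78
Social Security (OASDI): annual cap $150,158.18 already reached (YTD $151,129.43), so $0.00
Parking fee: $43.77
Total deductions = $186.32 + $581.33 + $44.72 + $9.78 + $0.00 + $43.77 = $865.92
Net pay = $4,658.07 − $865.92 = $3,792.15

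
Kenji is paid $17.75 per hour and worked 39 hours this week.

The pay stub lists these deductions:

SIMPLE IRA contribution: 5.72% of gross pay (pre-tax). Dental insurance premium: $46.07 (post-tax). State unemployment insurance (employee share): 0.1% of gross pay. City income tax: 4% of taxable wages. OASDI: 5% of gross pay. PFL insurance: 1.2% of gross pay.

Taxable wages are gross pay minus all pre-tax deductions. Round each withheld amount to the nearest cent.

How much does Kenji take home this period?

$536.86

Gross pay: 39 × $17.75 = $692.25
SIMPLE IRA contribution: $692.25 × 0.0572 = $39.60
Taxable wages = $692.25 − $39.60 = $652.65
City income tax: $652.65 × 0.04 = $26.11
State unemployment insurance (employee share): $692.25 × 0.001 = $0.69
OASDI: $692.25 × 0.05 = $34.61
PFL insurance: $692.25 × 0.012 = $8.31
Dental insurance premium: $46.07
Total deductions = $39.60 + $26.11 + $0.69 + $34.61 + $8.31 + $46.07 = $155.39
Net pay = $692.25 − $155.39 = $536.86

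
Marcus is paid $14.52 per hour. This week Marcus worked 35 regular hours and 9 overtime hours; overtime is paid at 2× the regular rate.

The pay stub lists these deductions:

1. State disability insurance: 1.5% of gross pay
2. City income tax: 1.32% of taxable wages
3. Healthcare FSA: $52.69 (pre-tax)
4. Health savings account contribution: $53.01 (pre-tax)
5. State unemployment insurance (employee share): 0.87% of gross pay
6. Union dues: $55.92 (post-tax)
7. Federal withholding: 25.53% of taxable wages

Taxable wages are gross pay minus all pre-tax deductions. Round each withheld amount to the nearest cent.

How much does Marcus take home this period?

Regular pay: 35 × $14.52 = $508.20
Overtime pay: 9 × $14.52 × 2 = $261.36
Gross pay = $508.20 + $261.36 = $769.56
Health savings account contribution: $53.01
Healthcare FSA: $52.69
Pre-tax total = $53.01 + $52.69 = $105.70
Taxable wages = $769.56 − $105.70 = $663.86
City income tax: $663.86 × 0.0132 = $8.76
Federal withholding: $663.86 × 0.2553 = $169.48
State disability insurance: $769.56 × 0.015 = $11.54
State unemployment insurance (employee share): $769.56 × 0.0087 = $6.70
Union dues: $55.92
Total deductions = $53.01 + $52.69 + $8.76 + $169.48 + $11.54 + $6.70 + $55.92 = $358.10
Net pay = $769.56 − $358.10 = $411.46

$411.46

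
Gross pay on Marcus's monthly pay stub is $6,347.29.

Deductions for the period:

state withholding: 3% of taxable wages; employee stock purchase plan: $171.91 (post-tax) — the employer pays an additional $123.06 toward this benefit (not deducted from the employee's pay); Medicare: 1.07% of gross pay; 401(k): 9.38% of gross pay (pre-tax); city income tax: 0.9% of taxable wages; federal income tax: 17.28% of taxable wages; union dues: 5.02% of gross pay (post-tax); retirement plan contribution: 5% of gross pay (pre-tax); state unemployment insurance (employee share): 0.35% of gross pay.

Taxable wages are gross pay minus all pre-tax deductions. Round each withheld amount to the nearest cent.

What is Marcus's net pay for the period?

401(k): $6,347.29 × 0.0938 = $595.38
Retirement plan contribution: $6,347.29 × 0.05 = $317.36
Pre-tax total = $595.38 + $317.36 = $912.74
Taxable wages = $6,347.29 − $912.74 = $5,434.55
Federal income tax: $5,434.55 × 0.1728 = $939.09
City income tax: $5,434.55 × 0.009 = $48.91
State withholding: $5,434.55 × 0.03 = $163.04
State unemployment insurance (employee share): $6,347.29 × 0.0035 = $22.22
Medicare: $6,347.29 × 0.0107 = $67.92
Union dues: $6,347.29 × 0.0502 = $318.63
Employee stock purchase plan: $171.91
(Employer's $123.06 toward employee stock purchase plan is not withheld from the employee.)
Total deductions = $595.38 + $317.36 + $939.09 + $48.91 + $163.04 + $22.22 + $67.92 + $318.63 + $171.91 = $2,644.46
Net pay = $6,347.29 − $2,644.46 = $3,702.83

$3,702.83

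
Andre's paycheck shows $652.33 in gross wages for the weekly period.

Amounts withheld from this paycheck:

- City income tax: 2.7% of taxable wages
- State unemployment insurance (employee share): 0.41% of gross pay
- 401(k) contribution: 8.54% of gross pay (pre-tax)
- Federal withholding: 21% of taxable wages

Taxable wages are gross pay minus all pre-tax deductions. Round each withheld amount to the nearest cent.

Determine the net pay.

$452.55

401(k) contribution: $652.33 × 0.0854 = $55.71
Taxable wages = $652.33 − $55.71 = $596.62
Federal withholding: $596.62 × 0.21 = $125.29
City income tax: $596.62 × 0.027 = $16.11
State unemployment insurance (employee share): $652.33 × 0.0041 = $2.67
Total deductions = $55.71 + $125.29 + $16.11 + $2.67 = $199.78
Net pay = $652.33 − $199.78 = $452.55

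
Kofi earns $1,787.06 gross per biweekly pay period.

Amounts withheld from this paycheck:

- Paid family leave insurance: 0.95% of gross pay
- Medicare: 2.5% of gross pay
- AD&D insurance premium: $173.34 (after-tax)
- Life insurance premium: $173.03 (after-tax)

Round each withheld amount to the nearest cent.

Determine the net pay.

$1,379.03

Paid family leave insurance: $1,787.06 × 0.0095 = $16.98
Medicare: $1,787.06 × 0.025 = $44.68
Life insurance premium: $173.03
AD&D insurance premium: $173.34
Total deductions = $16.98 + $44.68 + $173.03 + $173.34 = $408.03
Net pay = $1,787.06 − $408.03 = $1,379.03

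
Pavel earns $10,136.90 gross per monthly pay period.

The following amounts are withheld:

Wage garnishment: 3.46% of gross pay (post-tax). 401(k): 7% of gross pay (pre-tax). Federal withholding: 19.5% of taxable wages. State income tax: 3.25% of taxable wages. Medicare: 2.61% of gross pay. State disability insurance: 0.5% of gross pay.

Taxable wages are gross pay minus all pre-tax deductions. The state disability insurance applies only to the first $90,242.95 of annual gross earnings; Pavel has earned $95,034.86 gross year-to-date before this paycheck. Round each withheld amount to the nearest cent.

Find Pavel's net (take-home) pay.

$6,667.29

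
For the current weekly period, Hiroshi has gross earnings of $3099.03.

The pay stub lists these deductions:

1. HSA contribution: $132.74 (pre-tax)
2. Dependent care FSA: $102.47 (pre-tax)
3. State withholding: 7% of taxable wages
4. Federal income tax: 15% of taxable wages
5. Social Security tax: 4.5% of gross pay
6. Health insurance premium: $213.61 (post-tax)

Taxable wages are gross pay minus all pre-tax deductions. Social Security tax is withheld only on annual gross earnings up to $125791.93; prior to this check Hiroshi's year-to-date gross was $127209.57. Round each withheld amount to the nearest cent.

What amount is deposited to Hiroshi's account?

$2020.17

HSA contribution: $132.74
Dependent care FSA: $102.47
Pre-tax total = $132.74 + $102.47 = $235.21
Taxable wages = $3099.03 − $235.21 = $2863.82
State withholding: $2863.82 × 0.07 = $200.47
Federal income tax: $2863.82 × 0.15 = $429.57
Social Security tax: annual cap $125791.93 already reached (YTD $127209.57), so $0.00
Health insurance premium: $213.61
Total deductions = $132.74 + $102.47 + $200.47 + $429.57 + $0.00 + $213.61 = $1078.86
Net pay = $3099.03 − $1078.86 = $2020.17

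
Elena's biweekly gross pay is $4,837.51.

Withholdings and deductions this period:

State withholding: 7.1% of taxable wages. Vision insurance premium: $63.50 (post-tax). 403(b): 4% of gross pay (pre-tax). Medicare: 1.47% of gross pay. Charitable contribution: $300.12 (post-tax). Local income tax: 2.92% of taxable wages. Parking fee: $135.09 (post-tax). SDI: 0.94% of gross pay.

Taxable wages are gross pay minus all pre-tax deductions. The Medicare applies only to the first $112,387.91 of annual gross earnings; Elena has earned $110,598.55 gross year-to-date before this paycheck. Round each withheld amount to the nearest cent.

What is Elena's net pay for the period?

403(b): $4,837.51 × 0.04 = $193.50
Taxable wages = $4,837.51 − $193.50 = $4,644.01
Local income tax: $4,644.01 × 0.0292 = $135.61
State withholding: $4,644.01 × 0.071 = $329.72
Medicare: only $112,387.91 − $110,598.55 = $1,789.36 of this check is subject → $1,789.36 × 0.0147 = $26.30
SDI: $4,837.51 × 0.0094 = $45.47
Charitable contribution: $300.12
Vision insurance premium: $63.50
Parking fee: $135.09
Total deductions = $193.50 + $135.61 + $329.72 + $26.30 + $45.47 + $300.12 + $63.50 + $135.09 = $1,229.31
Net pay = $4,837.51 − $1,229.31 = $3,608.20

$3,608.20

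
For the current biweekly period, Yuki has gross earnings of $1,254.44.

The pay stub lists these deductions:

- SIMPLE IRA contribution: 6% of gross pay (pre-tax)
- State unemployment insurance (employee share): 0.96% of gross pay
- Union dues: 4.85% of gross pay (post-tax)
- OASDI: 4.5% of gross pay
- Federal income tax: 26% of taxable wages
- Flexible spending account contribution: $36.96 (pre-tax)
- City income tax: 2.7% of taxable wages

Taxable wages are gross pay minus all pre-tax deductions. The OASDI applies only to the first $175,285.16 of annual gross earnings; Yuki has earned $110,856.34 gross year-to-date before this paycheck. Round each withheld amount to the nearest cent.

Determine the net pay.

$685.07

Flexible spending account contribution: $36.96
SIMPLE IRA contribution: $1,254.44 × 0.06 = $75.27
Pre-tax total = $36.96 + $75.27 = $112.23
Taxable wages = $1,254.44 − $112.23 = $1,142.21
City income tax: $1,142.21 × 0.027 = $30.84
Federal income tax: $1,142.21 × 0.26 = $296.97
State unemployment insurance (employee share): $1,254.44 × 0.0096 = $12.04
OASDI: cap not yet reached, full $1,254.44 is subject → $1,254.44 × 0.045 = $56.45
Union dues: $1,254.44 × 0.0485 = $60.84
Total deductions = $36.96 + $75.27 + $30.84 + $296.97 + $12.04 + $56.45 + $60.84 = $569.37
Net pay = $1,254.44 − $569.37 = $685.07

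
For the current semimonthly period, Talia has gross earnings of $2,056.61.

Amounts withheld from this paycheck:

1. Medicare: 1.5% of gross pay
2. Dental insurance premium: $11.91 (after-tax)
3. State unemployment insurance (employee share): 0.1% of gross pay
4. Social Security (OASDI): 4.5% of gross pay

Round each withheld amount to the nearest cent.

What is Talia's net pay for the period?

$1,919.24

Medicare: $2,056.61 × 0.015 = $30.85
State unemployment insurance (employee share): $2,056.61 × 0.001 = $2.06
Social Security (OASDI): $2,056.61 × 0.045 = $92.55
Dental insurance premium: $11.91
Total deductions = $30.85 + $2.06 + $92.55 + $11.91 = $137.37
Net pay = $2,056.61 − $137.37 = $1,919.24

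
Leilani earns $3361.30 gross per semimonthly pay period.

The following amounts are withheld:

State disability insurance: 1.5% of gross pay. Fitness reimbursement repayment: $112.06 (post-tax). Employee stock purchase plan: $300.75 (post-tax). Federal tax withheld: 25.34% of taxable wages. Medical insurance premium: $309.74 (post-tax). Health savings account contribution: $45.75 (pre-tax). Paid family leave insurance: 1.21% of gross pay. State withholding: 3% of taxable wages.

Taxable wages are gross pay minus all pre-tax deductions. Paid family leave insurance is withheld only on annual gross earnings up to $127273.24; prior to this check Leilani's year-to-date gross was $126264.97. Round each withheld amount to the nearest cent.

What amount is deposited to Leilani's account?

Health savings account contribution: $45.75
Taxable wages = $3361.30 − $45.75 = $3315.55
State withholding: $3315.55 × 0.03 = $99.47
Federal tax withheld: $3315.55 × 0.2534 = $840.16
Paid family leave insurance: only $127273.24 − $126264.97 = $1008.27 of this check is subject → $1008.27 × 0.0121 = $12.20
State disability insurance: $3361.30 × 0.015 = $50.42
Employee stock purchase plan: $300.75
Fitness reimbursement repayment: $112.06
Medical insurance premium: $309.74
Total deductions = $45.75 + $99.47 + $840.16 + $12.20 + $50.42 + $300.75 + $112.06 + $309.74 = $1770.55
Net pay = $3361.30 − $1770.55 = $1590.75

$1590.75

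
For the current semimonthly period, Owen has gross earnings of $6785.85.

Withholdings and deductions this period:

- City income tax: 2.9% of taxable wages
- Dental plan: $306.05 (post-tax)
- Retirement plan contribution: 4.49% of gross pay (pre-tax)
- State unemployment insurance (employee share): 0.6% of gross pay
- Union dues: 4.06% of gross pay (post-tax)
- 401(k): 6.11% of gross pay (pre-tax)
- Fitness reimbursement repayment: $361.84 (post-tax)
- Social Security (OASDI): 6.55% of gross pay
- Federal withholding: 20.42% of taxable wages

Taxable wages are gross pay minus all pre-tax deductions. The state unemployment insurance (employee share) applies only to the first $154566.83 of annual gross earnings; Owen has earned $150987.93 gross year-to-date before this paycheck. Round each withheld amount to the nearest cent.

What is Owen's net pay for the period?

Retirement plan contribution: $6785.85 × 0.0449 = $304.68
401(k): $6785.85 × 0.0611 = $414.62
Pre-tax total = $304.68 + $414.62 = $719.30
Taxable wages = $6785.85 − $719.30 = $6066.55
City income tax: $6066.55 × 0.029 = $175.93
Federal withholding: $6066.55 × 0.2042 = $1238.79
Social Security (OASDI): $6785.85 × 0.0655 = $444.47
State unemployment insurance (employee share): only $154566.83 − $150987.93 = $3578.90 of this check is subject → $3578.90 × 0.006 = $21.47
Fitness reimbursement repayment: $361.84
Union dues: $6785.85 × 0.0406 = $275.51
Dental plan: $306.05
Total deductions = $304.68 + $414.62 + $175.93 + $1238.79 + $444.47 + $21.47 + $361.84 + $275.51 + $306.05 = $3543.36
Net pay = $6785.85 − $3543.36 = $3242.49

$3242.49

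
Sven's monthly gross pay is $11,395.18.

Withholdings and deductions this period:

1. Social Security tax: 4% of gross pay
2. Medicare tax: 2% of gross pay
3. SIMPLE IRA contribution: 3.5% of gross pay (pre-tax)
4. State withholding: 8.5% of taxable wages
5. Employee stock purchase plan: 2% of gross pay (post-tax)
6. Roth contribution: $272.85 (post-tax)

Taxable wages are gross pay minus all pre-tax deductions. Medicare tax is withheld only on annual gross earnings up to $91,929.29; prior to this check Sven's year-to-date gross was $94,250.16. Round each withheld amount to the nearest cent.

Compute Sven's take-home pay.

SIMPLE IRA contribution: $11,395.18 × 0.035 = $398.83
Taxable wages = $11,395.18 − $398.83 = $10,996.35
State withholding: $10,996.35 × 0.085 = $934.69
Medicare tax: annual cap $91,929.29 already reached (YTD $94,250.16), so $0.00
Social Security tax: $11,395.18 × 0.04 = $455.81
Roth contribution: $272.85
Employee stock purchase plan: $11,395.18 × 0.02 = $227.90
Total deductions = $398.83 + $934.69 + $0.00 + $455.81 + $272.85 + $227.90 = $2,290.08
Net pay = $11,395.18 − $2,290.08 = $9,105.10

$9,105.10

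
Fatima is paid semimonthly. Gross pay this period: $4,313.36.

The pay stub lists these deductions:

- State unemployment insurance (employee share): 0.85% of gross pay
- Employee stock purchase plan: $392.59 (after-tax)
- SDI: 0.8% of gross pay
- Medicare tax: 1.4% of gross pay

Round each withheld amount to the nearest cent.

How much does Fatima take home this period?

Medicare tax: $4,313.36 × 0.014 = $60.39
State unemployment insurance (employee share): $4,313.36 × 0.0085 = $36.66
SDI: $4,313.36 × 0.008 = $34.51
Employee stock purchase plan: $392.59
Total deductions = $60.39 + $36.66 + $34.51 + $392.59 = $524.15
Net pay = $4,313.36 − $524.15 = $3,789.21

$3,789.21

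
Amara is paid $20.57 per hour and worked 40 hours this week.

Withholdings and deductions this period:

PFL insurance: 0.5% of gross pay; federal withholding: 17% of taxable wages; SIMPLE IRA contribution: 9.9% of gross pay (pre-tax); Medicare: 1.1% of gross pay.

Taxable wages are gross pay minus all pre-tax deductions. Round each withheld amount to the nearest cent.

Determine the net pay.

$602.15

Gross pay: 40 × $20.57 = $822.80
SIMPLE IRA contribution: $822.80 × 0.099 = $81.46
Taxable wages = $822.80 − $81.46 = $741.34
Federal withholding: $741.34 × 0.17 = $126.03
PFL insurance: $822.80 × 0.005 = $4.11
Medicare: $822.80 × 0.011 = $9.05
Total deductions = $81.46 + $126.03 + $4.11 + $9.05 = $220.65
Net pay = $822.80 − $220.65 = $602.15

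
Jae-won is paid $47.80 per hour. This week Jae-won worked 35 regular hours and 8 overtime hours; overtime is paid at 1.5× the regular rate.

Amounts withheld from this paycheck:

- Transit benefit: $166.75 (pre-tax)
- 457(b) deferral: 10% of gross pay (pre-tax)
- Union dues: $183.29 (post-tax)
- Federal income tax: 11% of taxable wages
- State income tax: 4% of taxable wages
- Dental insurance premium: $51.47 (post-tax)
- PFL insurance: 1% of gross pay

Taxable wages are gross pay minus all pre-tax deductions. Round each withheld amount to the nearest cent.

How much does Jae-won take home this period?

$1,319.68

Regular pay: 35 × $47.80 = $1,673.00
Overtime pay: 8 × $47.80 × 1.5 = $573.60
Gross pay = $1,673.00 + $573.60 = $2,246.60
457(b) deferral: $2,246.60 × 0.1 = $224.66
Transit benefit: $166.75
Pre-tax total = $224.66 + $166.75 = $391.41
Taxable wages = $2,246.60 − $391.41 = $1,855.19
Federal income tax: $1,855.19 × 0.11 = $204.07
State income tax: $1,855.19 × 0.04 = $74.21
PFL insurance: $2,246.60 × 0.01 = $22.47
Dental insurance premium: $51.47
Union dues: $183.29
Total deductions = $224.66 + $166.75 + $204.07 + $74.21 + $22.47 + $51.47 + $183.29 = $926.92
Net pay = $2,246.60 − $926.92 = $1,319.68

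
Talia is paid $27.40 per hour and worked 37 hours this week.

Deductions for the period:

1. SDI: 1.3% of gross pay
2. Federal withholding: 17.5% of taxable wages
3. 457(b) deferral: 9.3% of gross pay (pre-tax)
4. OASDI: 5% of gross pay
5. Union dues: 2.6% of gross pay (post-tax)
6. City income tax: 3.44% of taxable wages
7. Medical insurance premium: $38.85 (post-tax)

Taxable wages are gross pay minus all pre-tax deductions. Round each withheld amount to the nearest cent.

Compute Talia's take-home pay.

Gross pay: 37 × $27.40 = $1,013.80
457(b) deferral: $1,013.80 × 0.093 = $94.28
Taxable wages = $1,013.80 − $94.28 = $919.52
Federal withholding: $919.52 × 0.175 = $160.92
City income tax: $919.52 × 0.0344 = $31.63
SDI: $1,013.80 × 0.013 = $13.18
OASDI: $1,013.80 × 0.05 = $50.69
Union dues: $1,013.80 × 0.026 = $26.36
Medical insurance premium: $38.85
Total deductions = $94.28 + $160.92 + $31.63 + $13.18 + $50.69 + $26.36 + $38.85 = $415.91
Net pay = $1,013.80 − $415.91 = $597.89

$597.89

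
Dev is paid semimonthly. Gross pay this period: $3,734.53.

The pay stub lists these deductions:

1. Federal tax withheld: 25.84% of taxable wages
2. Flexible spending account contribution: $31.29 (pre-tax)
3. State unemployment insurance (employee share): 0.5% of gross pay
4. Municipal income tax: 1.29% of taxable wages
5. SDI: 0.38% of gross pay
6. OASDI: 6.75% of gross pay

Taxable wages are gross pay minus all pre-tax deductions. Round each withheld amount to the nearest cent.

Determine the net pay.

$2,413.61

Flexible spending account contribution: $31.29
Taxable wages = $3,734.53 − $31.29 = $3,703.24
Federal tax withheld: $3,703.24 × 0.2584 = $956.92
Municipal income tax: $3,703.24 × 0.0129 = $47.77
OASDI: $3,734.53 × 0.0675 = $252.08
State unemployment insurance (employee share): $3,734.53 × 0.005 = $18.67
SDI: $3,734.53 × 0.0038 = $14.19
Total deductions = $31.29 + $956.92 + $47.77 + $252.08 + $18.67 + $14.19 = $1,320.92
Net pay = $3,734.53 − $1,320.92 = $2,413.61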